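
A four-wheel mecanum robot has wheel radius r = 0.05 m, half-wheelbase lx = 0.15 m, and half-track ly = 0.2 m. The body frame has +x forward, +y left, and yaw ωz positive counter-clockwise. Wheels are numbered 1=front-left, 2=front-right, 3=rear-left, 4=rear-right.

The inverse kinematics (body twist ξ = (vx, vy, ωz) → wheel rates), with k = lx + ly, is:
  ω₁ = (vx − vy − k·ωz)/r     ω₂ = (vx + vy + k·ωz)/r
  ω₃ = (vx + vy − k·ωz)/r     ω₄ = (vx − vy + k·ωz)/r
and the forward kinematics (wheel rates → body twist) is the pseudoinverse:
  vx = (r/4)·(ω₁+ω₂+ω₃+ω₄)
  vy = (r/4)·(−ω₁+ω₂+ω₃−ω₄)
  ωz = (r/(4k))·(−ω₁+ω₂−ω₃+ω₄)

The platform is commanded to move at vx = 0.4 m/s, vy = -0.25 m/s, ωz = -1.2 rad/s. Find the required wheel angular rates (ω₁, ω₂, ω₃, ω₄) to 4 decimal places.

k = lx + ly = 0.15 + 0.2 = 0.3500;  k·ωz = 0.3500·-1.2 = -0.4200
ω₁ (FL) = (vx − vy − k·ωz)/r = 1.0700/0.05 = 21.4000
ω₂ (FR) = (vx + vy + k·ωz)/r = -0.2700/0.05 = -5.4000
ω₃ (RL) = (vx + vy − k·ωz)/r = 0.5700/0.05 = 11.4000
ω₄ (RR) = (vx − vy + k·ωz)/r = 0.2300/0.05 = 4.6000

(21.4000, -5.4000, 11.4000, 4.6000)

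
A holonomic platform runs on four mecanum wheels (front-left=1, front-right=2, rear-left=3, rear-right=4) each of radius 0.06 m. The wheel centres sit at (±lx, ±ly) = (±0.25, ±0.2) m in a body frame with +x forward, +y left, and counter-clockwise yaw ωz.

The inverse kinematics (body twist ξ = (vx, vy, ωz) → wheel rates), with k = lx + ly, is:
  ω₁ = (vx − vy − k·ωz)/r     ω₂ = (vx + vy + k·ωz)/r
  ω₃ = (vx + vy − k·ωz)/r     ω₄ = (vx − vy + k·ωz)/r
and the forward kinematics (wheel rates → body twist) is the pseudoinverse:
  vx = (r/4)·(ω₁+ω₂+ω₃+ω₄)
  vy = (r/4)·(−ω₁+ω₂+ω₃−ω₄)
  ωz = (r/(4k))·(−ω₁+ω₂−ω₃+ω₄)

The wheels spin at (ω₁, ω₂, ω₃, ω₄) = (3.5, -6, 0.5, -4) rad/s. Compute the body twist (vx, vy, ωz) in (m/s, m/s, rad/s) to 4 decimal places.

k = lx + ly = 0.25 + 0.2 = 0.4500
ω₁+ω₂+ω₃+ω₄ = -6.0000  →  vx = (0.06/4)·-6.0000 = -0.0900
−ω₁+ω₂+ω₃−ω₄ = -5.0000  →  vy = (0.06/4)·-5.0000 = -0.0750
−ω₁+ω₂−ω₃+ω₄ = -14.0000  →  ωz = (0.06/1.8000)·-14.0000 = -0.4667

(-0.0900, -0.0750, -0.4667)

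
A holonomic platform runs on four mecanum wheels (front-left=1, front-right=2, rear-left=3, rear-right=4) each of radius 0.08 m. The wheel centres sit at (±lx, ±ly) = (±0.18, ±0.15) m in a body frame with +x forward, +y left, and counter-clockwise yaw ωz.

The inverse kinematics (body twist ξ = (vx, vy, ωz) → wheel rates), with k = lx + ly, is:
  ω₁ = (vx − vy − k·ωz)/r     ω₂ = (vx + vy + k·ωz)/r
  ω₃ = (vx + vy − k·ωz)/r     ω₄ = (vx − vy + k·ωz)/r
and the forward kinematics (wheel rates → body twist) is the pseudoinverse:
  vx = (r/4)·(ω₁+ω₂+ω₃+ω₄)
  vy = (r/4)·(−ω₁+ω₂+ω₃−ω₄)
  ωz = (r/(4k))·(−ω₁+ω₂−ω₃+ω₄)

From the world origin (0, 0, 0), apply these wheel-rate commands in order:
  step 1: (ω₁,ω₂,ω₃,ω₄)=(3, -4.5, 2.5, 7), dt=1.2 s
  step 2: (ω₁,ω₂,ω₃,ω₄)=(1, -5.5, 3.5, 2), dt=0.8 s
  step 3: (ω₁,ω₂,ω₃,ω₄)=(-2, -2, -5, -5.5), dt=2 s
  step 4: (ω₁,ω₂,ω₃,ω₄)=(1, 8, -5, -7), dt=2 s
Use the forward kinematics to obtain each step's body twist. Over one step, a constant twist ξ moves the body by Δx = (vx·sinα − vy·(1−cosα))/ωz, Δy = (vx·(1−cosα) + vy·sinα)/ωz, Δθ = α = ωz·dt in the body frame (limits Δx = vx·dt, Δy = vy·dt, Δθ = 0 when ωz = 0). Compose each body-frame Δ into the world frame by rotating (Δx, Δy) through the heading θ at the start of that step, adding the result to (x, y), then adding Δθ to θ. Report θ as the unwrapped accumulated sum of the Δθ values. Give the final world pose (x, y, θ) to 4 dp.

(-0.2970, 0.3483, -0.0606)

step 1: ξ=(vx,vy,ωz)=(0.1600, -0.2400, -0.1818), dt=1.2 → body Δ=(0.1592, -0.3066, -0.2182) → world pose (0.1592, -0.3066, -0.2182)
step 2: ξ=(vx,vy,ωz)=(0.0200, -0.1000, -0.4848), dt=0.8 → body Δ=(0.0003, -0.0811, -0.3879) → world pose (0.1419, -0.3858, -0.6061)
step 3: ξ=(vx,vy,ωz)=(-0.2900, 0.0100, -0.0303), dt=2.0 → body Δ=(-0.5790, 0.0376, -0.0606) → world pose (-0.3126, -0.0251, -0.6667)
step 4: ξ=(vx,vy,ωz)=(-0.0600, 0.1800, 0.3030), dt=2.0 → body Δ=(-0.2186, 0.3031, 0.6061) → world pose (-0.2970, 0.3483, -0.0606)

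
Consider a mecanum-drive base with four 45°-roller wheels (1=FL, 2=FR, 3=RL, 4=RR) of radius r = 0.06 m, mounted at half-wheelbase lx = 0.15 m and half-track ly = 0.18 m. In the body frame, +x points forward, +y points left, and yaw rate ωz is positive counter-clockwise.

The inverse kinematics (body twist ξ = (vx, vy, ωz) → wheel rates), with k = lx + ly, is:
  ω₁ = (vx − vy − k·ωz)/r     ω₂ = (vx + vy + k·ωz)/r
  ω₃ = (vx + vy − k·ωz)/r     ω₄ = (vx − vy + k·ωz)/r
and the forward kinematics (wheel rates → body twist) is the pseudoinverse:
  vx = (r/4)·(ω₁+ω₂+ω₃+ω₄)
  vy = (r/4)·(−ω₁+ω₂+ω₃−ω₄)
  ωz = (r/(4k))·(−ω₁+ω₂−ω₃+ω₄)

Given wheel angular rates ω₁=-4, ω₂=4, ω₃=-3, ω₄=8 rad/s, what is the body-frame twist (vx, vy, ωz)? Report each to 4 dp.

k = lx + ly = 0.15 + 0.18 = 0.3300
ω₁+ω₂+ω₃+ω₄ = 5.0000  →  vx = (0.06/4)·5.0000 = 0.0750
−ω₁+ω₂+ω₃−ω₄ = -3.0000  →  vy = (0.06/4)·-3.0000 = -0.0450
−ω₁+ω₂−ω₃+ω₄ = 19.0000  →  ωz = (0.06/1.3200)·19.0000 = 0.8636

(0.0750, -0.0450, 0.8636)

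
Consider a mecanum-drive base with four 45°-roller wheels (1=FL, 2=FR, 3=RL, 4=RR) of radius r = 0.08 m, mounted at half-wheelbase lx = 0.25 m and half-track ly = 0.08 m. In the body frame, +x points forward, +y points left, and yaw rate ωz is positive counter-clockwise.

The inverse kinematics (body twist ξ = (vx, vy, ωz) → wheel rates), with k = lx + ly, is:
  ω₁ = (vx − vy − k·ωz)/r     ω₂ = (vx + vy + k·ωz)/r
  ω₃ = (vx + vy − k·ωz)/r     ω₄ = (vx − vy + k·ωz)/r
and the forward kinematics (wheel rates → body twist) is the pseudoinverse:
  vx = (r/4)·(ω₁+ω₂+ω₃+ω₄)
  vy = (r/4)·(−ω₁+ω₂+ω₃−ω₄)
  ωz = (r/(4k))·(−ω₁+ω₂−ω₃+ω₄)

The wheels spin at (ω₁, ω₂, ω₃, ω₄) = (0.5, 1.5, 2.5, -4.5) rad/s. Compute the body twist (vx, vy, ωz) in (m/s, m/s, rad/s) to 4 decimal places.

k = lx + ly = 0.25 + 0.08 = 0.3300
ω₁+ω₂+ω₃+ω₄ = 0.0000  →  vx = (0.08/4)·0.0000 = 0.0000
−ω₁+ω₂+ω₃−ω₄ = 8.0000  →  vy = (0.08/4)·8.0000 = 0.1600
−ω₁+ω₂−ω₃+ω₄ = -6.0000  →  ωz = (0.08/1.3200)·-6.0000 = -0.3636

(0.0000, 0.1600, -0.3636)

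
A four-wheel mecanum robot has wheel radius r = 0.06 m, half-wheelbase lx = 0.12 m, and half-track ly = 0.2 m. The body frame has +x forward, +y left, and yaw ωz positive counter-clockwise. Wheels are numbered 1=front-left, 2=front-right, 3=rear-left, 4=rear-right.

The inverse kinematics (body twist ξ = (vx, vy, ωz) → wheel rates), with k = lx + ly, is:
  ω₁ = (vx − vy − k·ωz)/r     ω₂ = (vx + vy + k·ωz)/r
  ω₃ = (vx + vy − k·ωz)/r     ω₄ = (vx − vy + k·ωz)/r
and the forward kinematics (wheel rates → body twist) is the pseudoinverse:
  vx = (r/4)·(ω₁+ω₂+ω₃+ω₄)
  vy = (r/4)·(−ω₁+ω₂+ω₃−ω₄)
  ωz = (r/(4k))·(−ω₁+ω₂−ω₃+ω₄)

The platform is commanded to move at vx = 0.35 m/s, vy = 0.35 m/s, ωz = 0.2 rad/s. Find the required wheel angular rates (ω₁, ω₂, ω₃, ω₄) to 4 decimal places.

(-1.0667, 12.7333, 10.6000, 1.0667)

k = lx + ly = 0.12 + 0.2 = 0.3200;  k·ωz = 0.3200·0.2 = 0.0640
ω₁ (FL) = (vx − vy − k·ωz)/r = -0.0640/0.06 = -1.0667
ω₂ (FR) = (vx + vy + k·ωz)/r = 0.7640/0.06 = 12.7333
ω₃ (RL) = (vx + vy − k·ωz)/r = 0.6360/0.06 = 10.6000
ω₄ (RR) = (vx − vy + k·ωz)/r = 0.0640/0.06 = 1.0667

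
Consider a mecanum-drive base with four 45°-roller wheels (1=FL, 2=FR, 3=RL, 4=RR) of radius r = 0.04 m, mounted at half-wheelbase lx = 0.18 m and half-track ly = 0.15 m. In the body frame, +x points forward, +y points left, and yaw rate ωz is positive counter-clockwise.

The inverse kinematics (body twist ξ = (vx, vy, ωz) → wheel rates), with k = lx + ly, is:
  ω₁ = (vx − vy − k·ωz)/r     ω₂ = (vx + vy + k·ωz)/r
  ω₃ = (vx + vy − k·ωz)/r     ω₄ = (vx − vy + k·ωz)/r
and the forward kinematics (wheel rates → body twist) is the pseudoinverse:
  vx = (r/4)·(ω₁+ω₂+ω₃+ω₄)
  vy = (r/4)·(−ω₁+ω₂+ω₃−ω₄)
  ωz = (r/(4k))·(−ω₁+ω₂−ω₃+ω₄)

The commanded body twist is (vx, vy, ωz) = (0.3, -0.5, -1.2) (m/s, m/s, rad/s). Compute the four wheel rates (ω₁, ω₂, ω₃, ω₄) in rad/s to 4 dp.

k = lx + ly = 0.18 + 0.15 = 0.3300;  k·ωz = 0.3300·-1.2 = -0.3960
ω₁ (FL) = (vx − vy − k·ωz)/r = 1.1960/0.04 = 29.9000
ω₂ (FR) = (vx + vy + k·ωz)/r = -0.5960/0.04 = -14.9000
ω₃ (RL) = (vx + vy − k·ωz)/r = 0.1960/0.04 = 4.9000
ω₄ (RR) = (vx − vy + k·ωz)/r = 0.4040/0.04 = 10.1000

(29.9000, -14.9000, 4.9000, 10.1000)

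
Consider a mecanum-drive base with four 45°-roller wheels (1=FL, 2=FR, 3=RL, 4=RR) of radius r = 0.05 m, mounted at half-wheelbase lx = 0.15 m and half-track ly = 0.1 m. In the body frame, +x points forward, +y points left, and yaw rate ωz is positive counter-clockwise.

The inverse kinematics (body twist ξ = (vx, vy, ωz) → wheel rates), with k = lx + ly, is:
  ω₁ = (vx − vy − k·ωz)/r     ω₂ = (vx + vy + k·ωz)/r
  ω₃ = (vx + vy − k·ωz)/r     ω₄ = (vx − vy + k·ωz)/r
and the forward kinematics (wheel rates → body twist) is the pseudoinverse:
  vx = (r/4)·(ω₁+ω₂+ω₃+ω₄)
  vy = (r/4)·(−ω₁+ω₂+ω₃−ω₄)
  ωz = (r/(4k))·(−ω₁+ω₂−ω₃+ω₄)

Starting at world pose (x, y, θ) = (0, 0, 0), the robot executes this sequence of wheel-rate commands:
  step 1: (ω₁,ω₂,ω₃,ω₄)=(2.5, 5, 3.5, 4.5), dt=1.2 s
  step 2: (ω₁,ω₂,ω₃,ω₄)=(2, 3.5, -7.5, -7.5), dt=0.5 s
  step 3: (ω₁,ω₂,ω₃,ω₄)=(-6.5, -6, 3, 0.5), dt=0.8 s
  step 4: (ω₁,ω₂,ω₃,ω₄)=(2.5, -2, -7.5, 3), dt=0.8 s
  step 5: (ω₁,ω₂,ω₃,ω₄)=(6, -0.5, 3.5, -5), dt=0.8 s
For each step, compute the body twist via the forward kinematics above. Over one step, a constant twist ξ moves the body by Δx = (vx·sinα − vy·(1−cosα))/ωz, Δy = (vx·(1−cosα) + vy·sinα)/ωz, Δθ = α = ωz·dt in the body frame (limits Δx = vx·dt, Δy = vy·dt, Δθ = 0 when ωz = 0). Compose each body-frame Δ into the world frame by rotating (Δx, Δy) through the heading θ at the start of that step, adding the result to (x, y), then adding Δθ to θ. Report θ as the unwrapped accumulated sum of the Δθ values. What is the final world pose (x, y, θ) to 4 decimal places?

(0.1155, -0.0779, -0.1925)

step 1: ξ=(vx,vy,ωz)=(0.1938, 0.0188, 0.1750), dt=1.2 → body Δ=(0.2284, 0.0467, 0.2100) → world pose (0.2284, 0.0467, 0.2100)
step 2: ξ=(vx,vy,ωz)=(-0.1187, 0.0188, 0.0750), dt=0.5 → body Δ=(-0.0595, 0.0083, 0.0375) → world pose (0.1685, 0.0423, 0.2475)
step 3: ξ=(vx,vy,ωz)=(-0.1125, 0.0375, -0.1000), dt=0.8 → body Δ=(-0.0887, 0.0336, -0.0800) → world pose (0.0743, 0.0531, 0.1675)
step 4: ξ=(vx,vy,ωz)=(-0.0500, -0.1875, 0.3000), dt=0.8 → body Δ=(-0.0217, -0.1533, 0.2400) → world pose (0.0784, -0.1017, 0.4075)
step 5: ξ=(vx,vy,ωz)=(0.0500, 0.0250, -0.7500), dt=0.8 → body Δ=(0.0435, 0.0072, -0.6000) → world pose (0.1155, -0.0779, -0.1925)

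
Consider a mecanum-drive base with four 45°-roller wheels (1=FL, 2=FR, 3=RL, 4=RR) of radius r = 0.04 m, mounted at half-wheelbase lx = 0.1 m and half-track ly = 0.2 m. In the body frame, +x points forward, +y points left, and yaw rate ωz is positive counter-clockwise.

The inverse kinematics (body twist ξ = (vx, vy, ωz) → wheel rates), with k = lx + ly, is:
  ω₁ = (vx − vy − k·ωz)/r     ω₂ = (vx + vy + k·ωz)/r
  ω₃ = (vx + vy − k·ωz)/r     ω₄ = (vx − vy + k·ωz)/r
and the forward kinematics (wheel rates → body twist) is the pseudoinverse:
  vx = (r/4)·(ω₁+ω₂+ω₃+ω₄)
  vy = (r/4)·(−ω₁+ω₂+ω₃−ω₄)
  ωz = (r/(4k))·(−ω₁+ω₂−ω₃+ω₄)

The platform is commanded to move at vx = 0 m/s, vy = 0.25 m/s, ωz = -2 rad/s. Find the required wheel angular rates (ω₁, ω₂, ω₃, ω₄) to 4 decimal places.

(8.7500, -8.7500, 21.2500, -21.2500)

k = lx + ly = 0.1 + 0.2 = 0.3000;  k·ωz = 0.3000·-2 = -0.6000
ω₁ (FL) = (vx − vy − k·ωz)/r = 0.3500/0.04 = 8.7500
ω₂ (FR) = (vx + vy + k·ωz)/r = -0.3500/0.04 = -8.7500
ω₃ (RL) = (vx + vy − k·ωz)/r = 0.8500/0.04 = 21.2500
ω₄ (RR) = (vx − vy + k·ωz)/r = -0.8500/0.04 = -21.2500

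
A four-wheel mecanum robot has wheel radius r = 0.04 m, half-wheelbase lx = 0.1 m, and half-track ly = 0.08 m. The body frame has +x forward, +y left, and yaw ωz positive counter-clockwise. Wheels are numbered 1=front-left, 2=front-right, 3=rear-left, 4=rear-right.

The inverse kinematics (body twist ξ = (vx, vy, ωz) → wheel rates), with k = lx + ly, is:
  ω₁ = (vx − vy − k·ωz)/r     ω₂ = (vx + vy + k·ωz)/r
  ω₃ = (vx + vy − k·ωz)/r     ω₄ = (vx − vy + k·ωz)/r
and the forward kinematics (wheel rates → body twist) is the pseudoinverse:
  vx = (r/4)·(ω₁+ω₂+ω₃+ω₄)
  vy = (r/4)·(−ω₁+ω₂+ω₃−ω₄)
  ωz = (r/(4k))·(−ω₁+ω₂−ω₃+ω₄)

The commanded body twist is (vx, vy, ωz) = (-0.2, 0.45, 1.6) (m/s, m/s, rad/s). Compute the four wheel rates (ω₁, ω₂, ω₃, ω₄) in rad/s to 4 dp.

k = lx + ly = 0.1 + 0.08 = 0.1800;  k·ωz = 0.1800·1.6 = 0.2880
ω₁ (FL) = (vx − vy − k·ωz)/r = -0.9380/0.04 = -23.4500
ω₂ (FR) = (vx + vy + k·ωz)/r = 0.5380/0.04 = 13.4500
ω₃ (RL) = (vx + vy − k·ωz)/r = -0.0380/0.04 = -0.9500
ω₄ (RR) = (vx − vy + k·ωz)/r = -0.3620/0.04 = -9.0500

(-23.4500, 13.4500, -0.9500, -9.0500)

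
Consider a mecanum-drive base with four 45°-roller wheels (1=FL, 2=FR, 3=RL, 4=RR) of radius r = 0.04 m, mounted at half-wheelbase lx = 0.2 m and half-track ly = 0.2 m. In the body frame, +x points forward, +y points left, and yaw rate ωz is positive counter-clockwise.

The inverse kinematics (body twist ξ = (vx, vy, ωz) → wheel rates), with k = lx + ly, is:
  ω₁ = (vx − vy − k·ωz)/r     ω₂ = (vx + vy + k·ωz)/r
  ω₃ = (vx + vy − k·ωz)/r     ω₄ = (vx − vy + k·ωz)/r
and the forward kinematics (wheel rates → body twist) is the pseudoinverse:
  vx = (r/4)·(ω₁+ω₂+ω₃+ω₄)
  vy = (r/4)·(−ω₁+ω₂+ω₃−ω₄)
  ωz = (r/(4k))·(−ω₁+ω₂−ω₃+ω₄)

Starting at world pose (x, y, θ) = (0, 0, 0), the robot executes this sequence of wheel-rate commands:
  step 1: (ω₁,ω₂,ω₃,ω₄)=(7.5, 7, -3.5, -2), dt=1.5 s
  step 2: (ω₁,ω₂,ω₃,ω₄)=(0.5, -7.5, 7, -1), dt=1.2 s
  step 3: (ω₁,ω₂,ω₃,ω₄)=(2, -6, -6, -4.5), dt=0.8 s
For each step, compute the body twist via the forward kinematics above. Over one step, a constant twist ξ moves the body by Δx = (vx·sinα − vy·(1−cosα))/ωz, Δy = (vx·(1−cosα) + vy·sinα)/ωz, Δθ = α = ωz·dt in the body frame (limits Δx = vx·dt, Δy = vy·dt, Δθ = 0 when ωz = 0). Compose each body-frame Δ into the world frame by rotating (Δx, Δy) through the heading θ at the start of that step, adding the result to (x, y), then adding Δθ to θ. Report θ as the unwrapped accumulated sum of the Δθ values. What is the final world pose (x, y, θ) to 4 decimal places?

step 1: ξ=(vx,vy,ωz)=(0.0900, -0.0200, 0.0250), dt=1.5 → body Δ=(0.1355, -0.0275, 0.0375) → world pose (0.1355, -0.0275, 0.0375)
step 2: ξ=(vx,vy,ωz)=(-0.0100, 0.0000, -0.4000), dt=1.2 → body Δ=(-0.0115, 0.0028, -0.4800) → world pose (0.1239, -0.0251, -0.4425)
step 3: ξ=(vx,vy,ωz)=(-0.1450, -0.0950, -0.1625), dt=0.8 → body Δ=(-0.1206, -0.0683, -0.1300) → world pose (-0.0143, -0.0351, -0.5725)

(-0.0143, -0.0351, -0.5725)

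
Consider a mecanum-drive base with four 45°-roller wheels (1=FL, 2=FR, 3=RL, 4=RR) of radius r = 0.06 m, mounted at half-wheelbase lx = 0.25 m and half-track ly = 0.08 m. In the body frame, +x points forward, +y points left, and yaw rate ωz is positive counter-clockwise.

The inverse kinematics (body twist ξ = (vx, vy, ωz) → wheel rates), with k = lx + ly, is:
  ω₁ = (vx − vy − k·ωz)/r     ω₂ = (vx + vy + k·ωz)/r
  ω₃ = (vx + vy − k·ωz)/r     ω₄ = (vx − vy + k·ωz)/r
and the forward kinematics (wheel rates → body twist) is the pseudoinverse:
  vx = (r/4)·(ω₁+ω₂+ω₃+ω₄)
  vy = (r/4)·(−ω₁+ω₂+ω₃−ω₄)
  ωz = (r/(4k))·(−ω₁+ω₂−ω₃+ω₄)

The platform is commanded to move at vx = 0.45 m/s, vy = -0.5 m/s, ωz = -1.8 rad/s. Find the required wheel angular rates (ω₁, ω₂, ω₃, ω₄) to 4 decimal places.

(25.7333, -10.7333, 9.0667, 5.9333)

k = lx + ly = 0.25 + 0.08 = 0.3300;  k·ωz = 0.3300·-1.8 = -0.5940
ω₁ (FL) = (vx − vy − k·ωz)/r = 1.5440/0.06 = 25.7333
ω₂ (FR) = (vx + vy + k·ωz)/r = -0.6440/0.06 = -10.7333
ω₃ (RL) = (vx + vy − k·ωz)/r = 0.5440/0.06 = 9.0667
ω₄ (RR) = (vx − vy + k·ωz)/r = 0.3560/0.06 = 5.9333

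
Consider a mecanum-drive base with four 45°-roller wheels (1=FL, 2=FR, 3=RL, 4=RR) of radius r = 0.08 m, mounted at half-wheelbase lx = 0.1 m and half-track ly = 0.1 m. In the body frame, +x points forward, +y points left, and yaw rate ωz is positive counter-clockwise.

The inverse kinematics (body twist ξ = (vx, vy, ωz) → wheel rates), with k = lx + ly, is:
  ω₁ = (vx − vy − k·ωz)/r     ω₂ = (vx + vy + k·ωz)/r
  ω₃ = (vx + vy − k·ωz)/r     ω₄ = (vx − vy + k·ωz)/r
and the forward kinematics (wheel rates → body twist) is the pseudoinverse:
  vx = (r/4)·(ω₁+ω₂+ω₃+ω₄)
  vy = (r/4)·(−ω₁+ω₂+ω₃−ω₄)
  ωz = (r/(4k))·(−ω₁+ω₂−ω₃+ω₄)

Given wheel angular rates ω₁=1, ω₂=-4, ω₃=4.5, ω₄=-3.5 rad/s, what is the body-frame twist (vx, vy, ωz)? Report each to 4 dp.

(-0.0400, 0.0600, -1.3000)

k = lx + ly = 0.1 + 0.1 = 0.2000
ω₁+ω₂+ω₃+ω₄ = -2.0000  →  vx = (0.08/4)·-2.0000 = -0.0400
−ω₁+ω₂+ω₃−ω₄ = 3.0000  →  vy = (0.08/4)·3.0000 = 0.0600
−ω₁+ω₂−ω₃+ω₄ = -13.0000  →  ωz = (0.08/0.8000)·-13.0000 = -1.3000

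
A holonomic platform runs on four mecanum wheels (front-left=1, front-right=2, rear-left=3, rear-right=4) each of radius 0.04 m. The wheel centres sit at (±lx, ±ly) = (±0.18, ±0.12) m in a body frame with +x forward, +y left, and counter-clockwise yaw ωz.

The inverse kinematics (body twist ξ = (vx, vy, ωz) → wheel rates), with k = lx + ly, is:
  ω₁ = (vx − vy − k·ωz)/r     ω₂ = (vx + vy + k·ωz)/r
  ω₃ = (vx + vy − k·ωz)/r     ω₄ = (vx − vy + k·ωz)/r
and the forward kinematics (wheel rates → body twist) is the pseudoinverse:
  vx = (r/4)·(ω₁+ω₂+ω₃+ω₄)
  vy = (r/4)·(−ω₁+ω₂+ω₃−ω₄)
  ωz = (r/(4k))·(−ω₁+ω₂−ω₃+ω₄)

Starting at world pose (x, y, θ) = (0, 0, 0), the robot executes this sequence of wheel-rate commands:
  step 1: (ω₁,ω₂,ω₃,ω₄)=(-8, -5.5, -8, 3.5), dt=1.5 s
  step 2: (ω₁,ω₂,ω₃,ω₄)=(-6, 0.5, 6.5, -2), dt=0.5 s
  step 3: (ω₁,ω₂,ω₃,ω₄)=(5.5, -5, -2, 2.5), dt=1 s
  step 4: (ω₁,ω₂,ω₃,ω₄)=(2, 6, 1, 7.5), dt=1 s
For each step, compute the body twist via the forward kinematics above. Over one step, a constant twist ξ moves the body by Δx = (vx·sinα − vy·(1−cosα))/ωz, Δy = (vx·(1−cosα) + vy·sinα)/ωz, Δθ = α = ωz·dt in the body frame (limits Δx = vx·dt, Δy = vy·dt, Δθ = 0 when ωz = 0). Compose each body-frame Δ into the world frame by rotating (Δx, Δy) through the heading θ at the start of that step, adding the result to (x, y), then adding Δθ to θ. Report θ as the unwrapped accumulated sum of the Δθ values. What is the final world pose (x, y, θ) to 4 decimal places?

step 1: ξ=(vx,vy,ωz)=(-0.1800, -0.0900, 0.4667), dt=1.5 → body Δ=(-0.2031, -0.2149, 0.7000) → world pose (-0.2031, -0.2149, 0.7000)
step 2: ξ=(vx,vy,ωz)=(-0.0100, 0.1500, -0.0667), dt=0.5 → body Δ=(-0.0037, 0.0751, -0.0333) → world pose (-0.2544, -0.1599, 0.6667)
step 3: ξ=(vx,vy,ωz)=(0.0100, -0.1500, -0.2000), dt=1.0 → body Δ=(-0.0050, -0.1500, -0.2000) → world pose (-0.1655, -0.2809, 0.4667)
step 4: ξ=(vx,vy,ωz)=(0.1650, -0.0250, 0.3500), dt=1.0 → body Δ=(0.1660, 0.0041, 0.3500) → world pose (-0.0192, -0.2026, 0.8167)

(-0.0192, -0.2026, 0.8167)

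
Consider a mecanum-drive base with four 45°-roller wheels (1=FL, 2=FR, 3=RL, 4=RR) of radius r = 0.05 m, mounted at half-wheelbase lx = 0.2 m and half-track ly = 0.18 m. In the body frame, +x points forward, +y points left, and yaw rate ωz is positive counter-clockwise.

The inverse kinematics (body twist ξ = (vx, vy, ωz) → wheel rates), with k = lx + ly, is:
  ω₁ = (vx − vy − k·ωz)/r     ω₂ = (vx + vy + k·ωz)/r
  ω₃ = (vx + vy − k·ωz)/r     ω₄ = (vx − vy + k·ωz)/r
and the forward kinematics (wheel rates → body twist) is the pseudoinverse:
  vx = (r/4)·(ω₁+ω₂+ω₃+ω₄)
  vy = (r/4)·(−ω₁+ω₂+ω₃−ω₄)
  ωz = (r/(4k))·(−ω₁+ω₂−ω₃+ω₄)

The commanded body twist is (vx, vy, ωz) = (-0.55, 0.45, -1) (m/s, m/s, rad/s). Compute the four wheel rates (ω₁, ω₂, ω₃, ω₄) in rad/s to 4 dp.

(-12.4000, -9.6000, 5.6000, -27.6000)

k = lx + ly = 0.2 + 0.18 = 0.3800;  k·ωz = 0.3800·-1 = -0.3800
ω₁ (FL) = (vx − vy − k·ωz)/r = -0.6200/0.05 = -12.4000
ω₂ (FR) = (vx + vy + k·ωz)/r = -0.4800/0.05 = -9.6000
ω₃ (RL) = (vx + vy − k·ωz)/r = 0.2800/0.05 = 5.6000
ω₄ (RR) = (vx − vy + k·ωz)/r = -1.3800/0.05 = -27.6000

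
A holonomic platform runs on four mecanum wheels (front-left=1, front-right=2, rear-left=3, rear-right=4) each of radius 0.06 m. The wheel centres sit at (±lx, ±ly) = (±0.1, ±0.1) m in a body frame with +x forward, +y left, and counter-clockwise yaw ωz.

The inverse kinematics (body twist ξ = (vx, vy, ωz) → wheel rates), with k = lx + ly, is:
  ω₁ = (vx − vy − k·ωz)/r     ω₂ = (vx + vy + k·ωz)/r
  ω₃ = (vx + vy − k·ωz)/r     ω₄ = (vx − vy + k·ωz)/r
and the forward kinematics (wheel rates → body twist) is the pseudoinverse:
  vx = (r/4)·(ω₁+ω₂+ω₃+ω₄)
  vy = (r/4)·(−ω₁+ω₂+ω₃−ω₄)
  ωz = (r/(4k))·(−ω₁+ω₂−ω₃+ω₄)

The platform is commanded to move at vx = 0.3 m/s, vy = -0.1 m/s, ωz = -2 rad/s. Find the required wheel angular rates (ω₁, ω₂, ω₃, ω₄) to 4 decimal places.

(13.3333, -3.3333, 10.0000, 0.0000)

k = lx + ly = 0.1 + 0.1 = 0.2000;  k·ωz = 0.2000·-2 = -0.4000
ω₁ (FL) = (vx − vy − k·ωz)/r = 0.8000/0.06 = 13.3333
ω₂ (FR) = (vx + vy + k·ωz)/r = -0.2000/0.06 = -3.3333
ω₃ (RL) = (vx + vy − k·ωz)/r = 0.6000/0.06 = 10.0000
ω₄ (RR) = (vx − vy + k·ωz)/r = 0.0000/0.06 = 0.0000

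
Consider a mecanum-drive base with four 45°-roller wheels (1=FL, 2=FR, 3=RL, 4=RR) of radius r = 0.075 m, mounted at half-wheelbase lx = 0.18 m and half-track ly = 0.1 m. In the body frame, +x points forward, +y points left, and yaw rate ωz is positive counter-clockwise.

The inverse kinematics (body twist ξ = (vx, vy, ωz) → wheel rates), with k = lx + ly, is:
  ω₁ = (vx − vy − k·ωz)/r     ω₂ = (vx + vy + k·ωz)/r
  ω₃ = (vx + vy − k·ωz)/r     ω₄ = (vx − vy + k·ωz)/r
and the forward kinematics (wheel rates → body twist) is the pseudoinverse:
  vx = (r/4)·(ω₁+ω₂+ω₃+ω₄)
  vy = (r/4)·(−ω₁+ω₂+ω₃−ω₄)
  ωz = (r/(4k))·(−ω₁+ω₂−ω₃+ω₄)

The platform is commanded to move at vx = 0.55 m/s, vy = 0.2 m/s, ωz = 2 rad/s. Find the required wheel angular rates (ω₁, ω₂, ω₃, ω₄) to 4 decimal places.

(-2.8000, 17.4667, 2.5333, 12.1333)

k = lx + ly = 0.18 + 0.1 = 0.2800;  k·ωz = 0.2800·2 = 0.5600
ω₁ (FL) = (vx − vy − k·ωz)/r = -0.2100/0.075 = -2.8000
ω₂ (FR) = (vx + vy + k·ωz)/r = 1.3100/0.075 = 17.4667
ω₃ (RL) = (vx + vy − k·ωz)/r = 0.1900/0.075 = 2.5333
ω₄ (RR) = (vx − vy + k·ωz)/r = 0.9100/0.075 = 12.1333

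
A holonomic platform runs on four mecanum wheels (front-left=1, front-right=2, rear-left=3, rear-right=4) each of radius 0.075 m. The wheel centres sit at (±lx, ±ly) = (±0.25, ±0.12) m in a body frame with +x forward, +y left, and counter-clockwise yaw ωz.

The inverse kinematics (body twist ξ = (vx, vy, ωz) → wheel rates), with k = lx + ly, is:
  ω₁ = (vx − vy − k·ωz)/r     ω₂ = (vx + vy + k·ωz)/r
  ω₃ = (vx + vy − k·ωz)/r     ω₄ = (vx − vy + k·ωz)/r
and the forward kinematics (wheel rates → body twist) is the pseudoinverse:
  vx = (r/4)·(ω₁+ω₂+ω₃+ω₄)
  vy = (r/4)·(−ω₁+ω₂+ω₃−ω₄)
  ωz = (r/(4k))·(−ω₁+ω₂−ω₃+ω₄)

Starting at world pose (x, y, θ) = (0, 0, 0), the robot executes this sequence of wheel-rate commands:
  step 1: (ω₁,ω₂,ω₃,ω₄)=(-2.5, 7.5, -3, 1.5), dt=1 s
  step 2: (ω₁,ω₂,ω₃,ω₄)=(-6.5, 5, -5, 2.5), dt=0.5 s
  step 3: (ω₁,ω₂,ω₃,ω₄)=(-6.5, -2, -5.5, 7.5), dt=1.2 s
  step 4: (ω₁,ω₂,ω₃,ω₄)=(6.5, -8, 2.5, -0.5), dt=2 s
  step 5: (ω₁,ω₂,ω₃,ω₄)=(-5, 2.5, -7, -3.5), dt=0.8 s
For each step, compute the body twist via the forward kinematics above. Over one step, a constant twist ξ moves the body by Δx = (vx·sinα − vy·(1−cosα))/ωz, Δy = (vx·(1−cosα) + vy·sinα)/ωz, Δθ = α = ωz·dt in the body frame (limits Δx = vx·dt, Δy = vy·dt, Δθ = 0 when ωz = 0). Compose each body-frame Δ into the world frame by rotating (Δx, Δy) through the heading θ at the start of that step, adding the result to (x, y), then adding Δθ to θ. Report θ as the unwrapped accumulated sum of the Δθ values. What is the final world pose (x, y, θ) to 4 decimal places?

(0.3663, -0.1327, 0.9527)

step 1: ξ=(vx,vy,ωz)=(0.0656, 0.1031, 0.7348), dt=1.0 → body Δ=(0.0237, 0.1171, 0.7348) → world pose (0.0237, 0.1171, 0.7348)
step 2: ξ=(vx,vy,ωz)=(-0.0750, 0.0750, 0.9628), dt=0.5 → body Δ=(-0.0449, 0.0272, 0.4814) → world pose (-0.0279, 0.1072, 1.2162)
step 3: ξ=(vx,vy,ωz)=(-0.1219, -0.1594, 0.8868), dt=1.2 → body Δ=(-0.0277, -0.2279, 1.0642) → world pose (0.1762, 0.0022, 2.2804)
step 4: ξ=(vx,vy,ωz)=(0.0094, -0.2156, -0.8868), dt=2.0 → body Δ=(-0.2818, -0.2509, -1.7736) → world pose (0.5501, -0.0482, 0.5068)
step 5: ξ=(vx,vy,ωz)=(-0.2438, 0.0750, 0.5574), dt=0.8 → body Δ=(-0.2018, 0.0153, 0.4459) → world pose (0.3663, -0.1327, 0.9527)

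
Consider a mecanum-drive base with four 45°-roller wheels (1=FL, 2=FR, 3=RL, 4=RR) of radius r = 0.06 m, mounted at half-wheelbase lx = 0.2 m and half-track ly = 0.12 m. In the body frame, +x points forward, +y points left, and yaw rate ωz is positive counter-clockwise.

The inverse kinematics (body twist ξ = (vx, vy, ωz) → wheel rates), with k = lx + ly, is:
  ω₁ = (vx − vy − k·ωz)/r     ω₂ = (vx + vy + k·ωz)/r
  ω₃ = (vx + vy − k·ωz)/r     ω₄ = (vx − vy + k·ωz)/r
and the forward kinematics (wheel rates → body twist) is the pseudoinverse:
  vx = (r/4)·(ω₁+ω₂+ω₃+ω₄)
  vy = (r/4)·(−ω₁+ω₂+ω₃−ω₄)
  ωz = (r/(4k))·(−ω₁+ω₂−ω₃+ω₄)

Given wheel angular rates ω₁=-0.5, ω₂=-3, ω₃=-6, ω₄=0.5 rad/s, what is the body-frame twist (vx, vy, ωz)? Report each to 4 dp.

k = lx + ly = 0.2 + 0.12 = 0.3200
ω₁+ω₂+ω₃+ω₄ = -9.0000  →  vx = (0.06/4)·-9.0000 = -0.1350
−ω₁+ω₂+ω₃−ω₄ = -9.0000  →  vy = (0.06/4)·-9.0000 = -0.1350
−ω₁+ω₂−ω₃+ω₄ = 4.0000  →  ωz = (0.06/1.2800)·4.0000 = 0.1875

(-0.1350, -0.1350, 0.1875)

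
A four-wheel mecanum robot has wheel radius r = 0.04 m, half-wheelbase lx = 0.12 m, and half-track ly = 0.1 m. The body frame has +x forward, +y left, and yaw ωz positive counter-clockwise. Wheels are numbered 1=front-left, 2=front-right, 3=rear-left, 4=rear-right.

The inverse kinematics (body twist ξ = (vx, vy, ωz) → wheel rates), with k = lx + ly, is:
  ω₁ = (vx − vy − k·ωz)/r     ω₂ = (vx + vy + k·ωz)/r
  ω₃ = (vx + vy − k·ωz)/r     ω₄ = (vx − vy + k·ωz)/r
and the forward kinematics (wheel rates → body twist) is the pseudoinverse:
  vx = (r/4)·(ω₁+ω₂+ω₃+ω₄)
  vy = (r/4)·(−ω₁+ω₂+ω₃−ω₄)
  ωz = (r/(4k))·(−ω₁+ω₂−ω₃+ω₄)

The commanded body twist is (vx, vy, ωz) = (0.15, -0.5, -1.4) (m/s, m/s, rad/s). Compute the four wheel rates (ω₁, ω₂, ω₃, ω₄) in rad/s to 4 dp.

(23.9500, -16.4500, -1.0500, 8.5500)

k = lx + ly = 0.12 + 0.1 = 0.2200;  k·ωz = 0.2200·-1.4 = -0.3080
ω₁ (FL) = (vx − vy − k·ωz)/r = 0.9580/0.04 = 23.9500
ω₂ (FR) = (vx + vy + k·ωz)/r = -0.6580/0.04 = -16.4500
ω₃ (RL) = (vx + vy − k·ωz)/r = -0.0420/0.04 = -1.0500
ω₄ (RR) = (vx − vy + k·ωz)/r = 0.3420/0.04 = 8.5500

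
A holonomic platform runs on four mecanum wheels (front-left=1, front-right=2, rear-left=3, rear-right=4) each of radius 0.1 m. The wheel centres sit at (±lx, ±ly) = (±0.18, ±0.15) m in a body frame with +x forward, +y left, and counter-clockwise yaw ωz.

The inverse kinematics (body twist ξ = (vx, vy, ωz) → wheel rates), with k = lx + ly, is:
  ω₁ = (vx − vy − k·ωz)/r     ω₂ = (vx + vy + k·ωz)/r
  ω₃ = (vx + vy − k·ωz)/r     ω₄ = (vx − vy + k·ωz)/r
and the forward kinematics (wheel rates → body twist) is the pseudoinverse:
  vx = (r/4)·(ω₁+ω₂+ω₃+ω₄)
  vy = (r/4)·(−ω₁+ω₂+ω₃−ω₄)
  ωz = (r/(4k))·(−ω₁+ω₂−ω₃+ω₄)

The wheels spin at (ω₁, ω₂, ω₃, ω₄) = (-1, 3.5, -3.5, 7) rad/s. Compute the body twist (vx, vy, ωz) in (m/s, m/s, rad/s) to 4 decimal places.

k = lx + ly = 0.18 + 0.15 = 0.3300
ω₁+ω₂+ω₃+ω₄ = 6.0000  →  vx = (0.1/4)·6.0000 = 0.1500
−ω₁+ω₂+ω₃−ω₄ = -6.0000  →  vy = (0.1/4)·-6.0000 = -0.1500
−ω₁+ω₂−ω₃+ω₄ = 15.0000  →  ωz = (0.1/1.3200)·15.0000 = 1.1364

(0.1500, -0.1500, 1.1364)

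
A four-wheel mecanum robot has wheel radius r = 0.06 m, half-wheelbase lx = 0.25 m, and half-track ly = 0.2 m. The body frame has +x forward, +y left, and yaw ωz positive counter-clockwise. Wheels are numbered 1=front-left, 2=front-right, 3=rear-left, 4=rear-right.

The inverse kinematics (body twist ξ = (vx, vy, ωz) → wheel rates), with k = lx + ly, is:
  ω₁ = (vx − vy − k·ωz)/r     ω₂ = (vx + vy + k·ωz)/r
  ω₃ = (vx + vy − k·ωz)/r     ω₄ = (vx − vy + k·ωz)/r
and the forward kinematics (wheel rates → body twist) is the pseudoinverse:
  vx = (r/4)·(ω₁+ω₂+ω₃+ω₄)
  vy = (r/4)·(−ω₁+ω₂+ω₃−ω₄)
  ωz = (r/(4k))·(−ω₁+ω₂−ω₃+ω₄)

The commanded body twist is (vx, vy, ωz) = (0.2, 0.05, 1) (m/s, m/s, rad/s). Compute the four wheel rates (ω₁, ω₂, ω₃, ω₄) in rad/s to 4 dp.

(-5.0000, 11.6667, -3.3333, 10.0000)

k = lx + ly = 0.25 + 0.2 = 0.4500;  k·ωz = 0.4500·1 = 0.4500
ω₁ (FL) = (vx − vy − k·ωz)/r = -0.3000/0.06 = -5.0000
ω₂ (FR) = (vx + vy + k·ωz)/r = 0.7000/0.06 = 11.6667
ω₃ (RL) = (vx + vy − k·ωz)/r = -0.2000/0.06 = -3.3333
ω₄ (RR) = (vx − vy + k·ωz)/r = 0.6000/0.06 = 10.0000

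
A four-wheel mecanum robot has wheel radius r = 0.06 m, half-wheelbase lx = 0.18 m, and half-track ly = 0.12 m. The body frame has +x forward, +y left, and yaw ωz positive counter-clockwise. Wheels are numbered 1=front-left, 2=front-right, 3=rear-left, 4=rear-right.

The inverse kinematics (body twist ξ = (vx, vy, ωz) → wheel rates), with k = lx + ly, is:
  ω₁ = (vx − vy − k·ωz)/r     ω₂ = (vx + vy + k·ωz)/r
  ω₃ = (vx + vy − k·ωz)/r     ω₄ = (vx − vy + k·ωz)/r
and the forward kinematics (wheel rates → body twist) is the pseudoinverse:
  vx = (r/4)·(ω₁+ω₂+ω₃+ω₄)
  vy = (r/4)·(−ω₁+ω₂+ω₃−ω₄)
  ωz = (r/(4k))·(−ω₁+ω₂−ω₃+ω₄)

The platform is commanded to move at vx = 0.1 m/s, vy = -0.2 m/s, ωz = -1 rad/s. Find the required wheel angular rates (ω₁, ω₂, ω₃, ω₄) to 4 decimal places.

(10.0000, -6.6667, 3.3333, 0.0000)

k = lx + ly = 0.18 + 0.12 = 0.3000;  k·ωz = 0.3000·-1 = -0.3000
ω₁ (FL) = (vx − vy − k·ωz)/r = 0.6000/0.06 = 10.0000
ω₂ (FR) = (vx + vy + k·ωz)/r = -0.4000/0.06 = -6.6667
ω₃ (RL) = (vx + vy − k·ωz)/r = 0.2000/0.06 = 3.3333
ω₄ (RR) = (vx − vy + k·ωz)/r = 0.0000/0.06 = 0.0000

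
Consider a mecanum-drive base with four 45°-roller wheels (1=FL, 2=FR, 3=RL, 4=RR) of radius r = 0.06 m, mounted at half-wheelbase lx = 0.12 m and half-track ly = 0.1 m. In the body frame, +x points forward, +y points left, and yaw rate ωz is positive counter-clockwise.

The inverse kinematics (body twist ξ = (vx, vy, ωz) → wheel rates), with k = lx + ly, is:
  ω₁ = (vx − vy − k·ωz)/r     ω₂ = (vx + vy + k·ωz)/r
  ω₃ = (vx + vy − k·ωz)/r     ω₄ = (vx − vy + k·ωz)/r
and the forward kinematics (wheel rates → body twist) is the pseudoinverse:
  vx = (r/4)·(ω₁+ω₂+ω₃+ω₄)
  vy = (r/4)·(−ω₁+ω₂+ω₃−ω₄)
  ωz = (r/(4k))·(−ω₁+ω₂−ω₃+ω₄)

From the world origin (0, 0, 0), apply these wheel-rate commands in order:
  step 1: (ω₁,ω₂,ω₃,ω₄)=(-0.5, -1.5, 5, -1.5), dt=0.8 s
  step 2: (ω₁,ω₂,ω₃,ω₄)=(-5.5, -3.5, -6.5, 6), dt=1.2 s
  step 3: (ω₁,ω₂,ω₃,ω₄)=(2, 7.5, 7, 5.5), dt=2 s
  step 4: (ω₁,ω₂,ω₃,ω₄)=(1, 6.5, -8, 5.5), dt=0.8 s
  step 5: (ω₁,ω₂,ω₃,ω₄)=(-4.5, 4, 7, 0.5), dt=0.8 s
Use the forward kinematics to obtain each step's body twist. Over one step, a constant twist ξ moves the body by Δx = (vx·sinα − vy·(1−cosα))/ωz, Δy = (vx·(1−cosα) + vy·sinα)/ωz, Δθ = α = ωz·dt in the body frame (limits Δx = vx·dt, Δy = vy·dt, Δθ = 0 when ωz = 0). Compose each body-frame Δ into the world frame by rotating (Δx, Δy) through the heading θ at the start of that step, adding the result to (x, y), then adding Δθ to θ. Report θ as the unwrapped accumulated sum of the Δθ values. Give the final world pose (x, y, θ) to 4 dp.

(-0.0598, 0.5259, 2.4682)

step 1: ξ=(vx,vy,ωz)=(0.0225, 0.0825, -0.5114), dt=0.8 → body Δ=(0.0308, 0.0605, -0.4091) → world pose (0.0308, 0.0605, -0.4091)
step 2: ξ=(vx,vy,ωz)=(-0.1425, -0.1575, 0.9886), dt=1.2 → body Δ=(-0.0341, -0.2378, 1.1864) → world pose (-0.0950, -0.1441, 0.7773)
step 3: ξ=(vx,vy,ωz)=(0.3300, 0.1050, 0.2727), dt=2.0 → body Δ=(0.5719, 0.3753, 0.5455) → world pose (0.0494, 0.5246, 1.3227)
step 4: ξ=(vx,vy,ωz)=(0.0750, -0.1200, 1.2955), dt=0.8 → body Δ=(0.0953, -0.0513, 1.0364) → world pose (0.1226, 0.6043, 2.3591)
step 5: ξ=(vx,vy,ωz)=(0.1050, 0.2250, 0.1364), dt=0.8 → body Δ=(0.0740, 0.1842, 0.1091) → world pose (-0.0598, 0.5259, 2.4682)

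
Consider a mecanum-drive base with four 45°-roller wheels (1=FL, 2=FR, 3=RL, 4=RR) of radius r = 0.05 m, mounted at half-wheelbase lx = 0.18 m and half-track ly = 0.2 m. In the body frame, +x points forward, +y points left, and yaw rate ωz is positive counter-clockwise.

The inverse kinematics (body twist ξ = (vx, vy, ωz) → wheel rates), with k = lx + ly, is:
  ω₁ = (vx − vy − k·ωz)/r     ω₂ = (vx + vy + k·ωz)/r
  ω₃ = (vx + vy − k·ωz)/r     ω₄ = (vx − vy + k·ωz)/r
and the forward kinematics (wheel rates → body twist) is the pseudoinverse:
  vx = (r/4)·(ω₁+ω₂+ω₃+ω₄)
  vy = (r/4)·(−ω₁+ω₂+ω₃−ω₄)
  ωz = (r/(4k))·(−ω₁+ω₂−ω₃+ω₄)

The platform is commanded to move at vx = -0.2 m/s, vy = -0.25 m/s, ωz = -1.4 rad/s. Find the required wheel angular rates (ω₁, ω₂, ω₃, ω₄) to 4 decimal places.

k = lx + ly = 0.18 + 0.2 = 0.3800;  k·ωz = 0.3800·-1.4 = -0.5320
ω₁ (FL) = (vx − vy − k·ωz)/r = 0.5820/0.05 = 11.6400
ω₂ (FR) = (vx + vy + k·ωz)/r = -0.9820/0.05 = -19.6400
ω₃ (RL) = (vx + vy − k·ωz)/r = 0.0820/0.05 = 1.6400
ω₄ (RR) = (vx − vy + k·ωz)/r = -0.4820/0.05 = -9.6400

(11.6400, -19.6400, 1.6400, -9.6400)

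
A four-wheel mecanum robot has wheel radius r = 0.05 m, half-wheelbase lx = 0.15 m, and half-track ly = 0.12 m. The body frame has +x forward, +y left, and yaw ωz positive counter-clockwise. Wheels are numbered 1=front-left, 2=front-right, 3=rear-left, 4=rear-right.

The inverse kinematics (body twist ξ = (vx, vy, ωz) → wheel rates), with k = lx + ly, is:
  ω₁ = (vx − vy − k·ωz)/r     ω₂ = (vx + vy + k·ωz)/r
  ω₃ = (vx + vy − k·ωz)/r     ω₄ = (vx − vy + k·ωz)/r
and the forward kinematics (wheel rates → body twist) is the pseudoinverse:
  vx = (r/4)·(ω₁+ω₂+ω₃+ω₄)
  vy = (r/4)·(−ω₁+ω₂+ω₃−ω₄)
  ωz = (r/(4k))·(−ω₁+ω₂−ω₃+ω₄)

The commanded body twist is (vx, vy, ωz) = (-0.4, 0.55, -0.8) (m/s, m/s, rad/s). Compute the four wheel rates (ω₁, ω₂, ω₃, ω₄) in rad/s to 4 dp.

(-14.6800, -1.3200, 7.3200, -23.3200)

k = lx + ly = 0.15 + 0.12 = 0.2700;  k·ωz = 0.2700·-0.8 = -0.2160
ω₁ (FL) = (vx − vy − k·ωz)/r = -0.7340/0.05 = -14.6800
ω₂ (FR) = (vx + vy + k·ωz)/r = -0.0660/0.05 = -1.3200
ω₃ (RL) = (vx + vy − k·ωz)/r = 0.3660/0.05 = 7.3200
ω₄ (RR) = (vx − vy + k·ωz)/r = -1.1660/0.05 = -23.3200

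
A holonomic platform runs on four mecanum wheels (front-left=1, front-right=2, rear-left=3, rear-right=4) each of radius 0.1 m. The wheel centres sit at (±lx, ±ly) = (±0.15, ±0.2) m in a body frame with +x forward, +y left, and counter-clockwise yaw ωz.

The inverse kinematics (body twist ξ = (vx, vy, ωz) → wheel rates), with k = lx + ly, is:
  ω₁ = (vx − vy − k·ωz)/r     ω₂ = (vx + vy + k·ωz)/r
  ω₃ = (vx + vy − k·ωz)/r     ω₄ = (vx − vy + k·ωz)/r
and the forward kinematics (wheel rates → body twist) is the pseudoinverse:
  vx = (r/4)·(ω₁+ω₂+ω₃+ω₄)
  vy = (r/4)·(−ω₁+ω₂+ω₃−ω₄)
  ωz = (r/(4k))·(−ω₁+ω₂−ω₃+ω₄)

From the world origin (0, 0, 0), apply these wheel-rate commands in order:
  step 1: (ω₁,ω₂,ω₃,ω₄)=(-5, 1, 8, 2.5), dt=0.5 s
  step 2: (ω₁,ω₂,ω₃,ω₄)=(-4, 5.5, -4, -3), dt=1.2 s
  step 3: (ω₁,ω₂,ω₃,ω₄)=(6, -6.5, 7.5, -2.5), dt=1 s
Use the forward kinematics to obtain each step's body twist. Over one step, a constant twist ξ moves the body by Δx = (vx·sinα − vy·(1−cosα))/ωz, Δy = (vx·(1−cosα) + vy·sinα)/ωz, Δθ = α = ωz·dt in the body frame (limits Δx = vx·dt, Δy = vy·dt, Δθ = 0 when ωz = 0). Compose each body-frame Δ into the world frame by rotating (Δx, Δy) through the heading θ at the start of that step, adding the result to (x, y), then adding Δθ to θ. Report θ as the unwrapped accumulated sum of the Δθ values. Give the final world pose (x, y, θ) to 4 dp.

step 1: ξ=(vx,vy,ωz)=(0.1625, 0.2875, 0.0357), dt=0.5 → body Δ=(0.0800, 0.1445, 0.0179) → world pose (0.0800, 0.1445, 0.0179)
step 2: ξ=(vx,vy,ωz)=(-0.1375, 0.2125, 0.7500), dt=1.2 → body Δ=(-0.2508, 0.1526, 0.9000) → world pose (-0.1735, 0.2925, 0.9179)
step 3: ξ=(vx,vy,ωz)=(0.1125, -0.0625, -1.6071), dt=1.0 → body Δ=(0.0297, -0.1114, -1.6071) → world pose (-0.0670, 0.2484, -0.6893)

(-0.0670, 0.2484, -0.6893)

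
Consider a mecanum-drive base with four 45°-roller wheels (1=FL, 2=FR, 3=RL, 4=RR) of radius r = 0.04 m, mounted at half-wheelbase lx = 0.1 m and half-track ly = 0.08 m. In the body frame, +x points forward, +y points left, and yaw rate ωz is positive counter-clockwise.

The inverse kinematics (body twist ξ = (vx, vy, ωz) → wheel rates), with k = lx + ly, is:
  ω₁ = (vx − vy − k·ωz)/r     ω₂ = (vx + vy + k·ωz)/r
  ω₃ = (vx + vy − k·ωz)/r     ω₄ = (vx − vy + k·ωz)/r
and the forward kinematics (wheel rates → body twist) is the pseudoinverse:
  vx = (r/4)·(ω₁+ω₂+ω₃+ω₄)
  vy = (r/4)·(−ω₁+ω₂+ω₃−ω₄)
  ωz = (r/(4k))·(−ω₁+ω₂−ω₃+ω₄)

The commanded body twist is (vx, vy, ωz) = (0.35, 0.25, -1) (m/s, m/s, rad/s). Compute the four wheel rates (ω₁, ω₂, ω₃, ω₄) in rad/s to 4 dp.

(7.0000, 10.5000, 19.5000, -2.0000)

k = lx + ly = 0.1 + 0.08 = 0.1800;  k·ωz = 0.1800·-1 = -0.1800
ω₁ (FL) = (vx − vy − k·ωz)/r = 0.2800/0.04 = 7.0000
ω₂ (FR) = (vx + vy + k·ωz)/r = 0.4200/0.04 = 10.5000
ω₃ (RL) = (vx + vy − k·ωz)/r = 0.7800/0.04 = 19.5000
ω₄ (RR) = (vx − vy + k·ωz)/r = -0.0800/0.04 = -2.0000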